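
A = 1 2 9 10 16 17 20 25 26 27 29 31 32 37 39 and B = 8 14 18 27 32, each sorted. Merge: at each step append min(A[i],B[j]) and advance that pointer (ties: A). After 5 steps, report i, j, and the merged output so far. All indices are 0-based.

i=0 j=0: A[i]=1<=B[j]=8 take 1, i++
i=1 j=0: A[i]=2<=B[j]=8 take 2, i++
i=2 j=0: A[i]=9>B[j]=8 take 8, j++
i=2 j=1: A[i]=9<=B[j]=14 take 9, i++
i=3 j=1: A[i]=10<=B[j]=14 take 10, i++

i=4, j=1, merged so far=[1, 2, 8, 9, 10]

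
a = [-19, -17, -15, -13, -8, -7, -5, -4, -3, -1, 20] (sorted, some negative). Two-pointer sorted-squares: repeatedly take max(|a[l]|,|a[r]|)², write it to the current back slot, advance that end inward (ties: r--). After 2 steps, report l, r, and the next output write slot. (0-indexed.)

l=1, r=9, next write slot=8

l=0 r=10: |-19|<=|20| out[10]=400, r--
l=0 r=9: |-19|>|-1| out[9]=361, l++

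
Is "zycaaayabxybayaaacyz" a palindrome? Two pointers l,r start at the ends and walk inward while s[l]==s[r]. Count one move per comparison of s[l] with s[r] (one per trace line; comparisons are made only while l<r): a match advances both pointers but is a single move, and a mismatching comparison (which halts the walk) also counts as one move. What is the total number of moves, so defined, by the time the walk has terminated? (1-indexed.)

[1,20] 'z'=='z' → l++,r--
[2,19] 'y'=='y' → l++,r--
[3,18] 'c'=='c' → l++,r--
[4,17] 'a'=='a' → l++,r--
[5,16] 'a'=='a' → l++,r--
[6,15] 'a'=='a' → l++,r--
[7,14] 'y'=='y' → l++,r--
[8,13] 'a'=='a' → l++,r--
[9,12] 'b'=='b' → l++,r--
[10,11] 'x'!='y' → stop

10 moves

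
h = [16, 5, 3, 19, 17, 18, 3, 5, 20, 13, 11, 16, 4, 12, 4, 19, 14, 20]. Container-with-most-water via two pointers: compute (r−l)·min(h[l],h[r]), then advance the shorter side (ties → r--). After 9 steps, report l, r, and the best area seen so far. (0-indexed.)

l=0 r=17: min(16,20)*17=272 best=272 *, l++
l=1 r=17: min(5,20)*16=80 best=272, l++
l=2 r=17: min(3,20)*15=45 best=272, l++
l=3 r=17: min(19,20)*14=266 best=272, l++
l=4 r=17: min(17,20)*13=221 best=272, l++
l=5 r=17: min(18,20)*12=216 best=272, l++
l=6 r=17: min(3,20)*11=33 best=272, l++
l=7 r=17: min(5,20)*10=50 best=272, l++
l=8 r=17: min(20,20)*9=180 best=272, r--

l=8, r=16, best area=272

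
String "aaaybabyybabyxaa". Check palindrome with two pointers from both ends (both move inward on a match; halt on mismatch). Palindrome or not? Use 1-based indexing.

not a palindrome (mismatch at 3,14)

l=1 r=16: 'a'=='a', l++,r--
l=2 r=15: 'a'=='a', l++,r--
l=3 r=14: 'a'!='x', stop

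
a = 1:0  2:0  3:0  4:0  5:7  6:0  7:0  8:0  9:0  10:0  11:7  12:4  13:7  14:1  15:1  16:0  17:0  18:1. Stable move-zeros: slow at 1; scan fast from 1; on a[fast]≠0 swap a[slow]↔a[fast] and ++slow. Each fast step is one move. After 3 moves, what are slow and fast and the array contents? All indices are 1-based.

slow=1 fast=1: a[fast]=0, fast++
slow=1 fast=2: a[fast]=0, fast++
slow=1 fast=3: a[fast]=0, fast++

slow=1, fast=4, a=[0, 0, 0, 0, 7, 0, 0, 0, 0, 0, 7, 4, 7, 1, 1, 0, 0, 1]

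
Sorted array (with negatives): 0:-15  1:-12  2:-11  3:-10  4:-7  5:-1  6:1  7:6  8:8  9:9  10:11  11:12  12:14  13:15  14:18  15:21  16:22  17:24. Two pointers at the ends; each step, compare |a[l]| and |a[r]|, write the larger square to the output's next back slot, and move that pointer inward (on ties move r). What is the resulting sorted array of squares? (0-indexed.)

l=0 r=17: |-15|<=|24| out[17]=576, r--
l=0 r=16: |-15|<=|22| out[16]=484, r--
l=0 r=15: |-15|<=|21| out[15]=441, r--
l=0 r=14: |-15|<=|18| out[14]=324, r--
l=0 r=13: |-15|<=|15| out[13]=225, r--
l=0 r=12: |-15|>|14| out[12]=225, l++
l=1 r=12: |-12|<=|14| out[11]=196, r--
l=1 r=11: |-12|<=|12| out[10]=144, r--
l=1 r=10: |-12|>|11| out[9]=144, l++
l=2 r=10: |-11|<=|11| out[8]=121, r--
l=2 r=9: |-11|>|9| out[7]=121, l++
l=3 r=9: |-10|>|9| out[6]=100, l++
l=4 r=9: |-7|<=|9| out[5]=81, r--
l=4 r=8: |-7|<=|8| out[4]=64, r--
l=4 r=7: |-7|>|6| out[3]=49, l++
l=5 r=7: |-1|<=|6| out[2]=36, r--
l=5 r=6: |-1|<=|1| out[1]=1, r--
l=5 r=5: |-1|<=|-1| out[0]=1, r--

[1, 1, 36, 49, 64, 81, 100, 121, 121, 144, 144, 196, 225, 225, 324, 441, 484, 576]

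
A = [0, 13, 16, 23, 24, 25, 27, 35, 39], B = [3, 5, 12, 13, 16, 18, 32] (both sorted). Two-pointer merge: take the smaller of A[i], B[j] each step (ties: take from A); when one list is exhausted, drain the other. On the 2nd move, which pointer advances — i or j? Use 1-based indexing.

[i=1,j=1] A[i]=0<=B[j]=3 take 0 → i++
[i=2,j=1] A[i]=13>B[j]=3 take 3 → j++

j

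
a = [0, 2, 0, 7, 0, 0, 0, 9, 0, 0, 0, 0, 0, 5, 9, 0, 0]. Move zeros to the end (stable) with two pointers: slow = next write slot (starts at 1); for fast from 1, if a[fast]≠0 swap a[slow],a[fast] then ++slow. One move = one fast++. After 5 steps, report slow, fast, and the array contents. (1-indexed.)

slow=3, fast=6, a=[2, 7, 0, 0, 0, 0, 0, 9, 0, 0, 0, 0, 0, 5, 9, 0, 0]

(s=1,f=1) a[fast]=0 → fast++
(s=1,f=2) a[fast]=2≠0 swap→a[1]=2 → slow++,fast++
(s=2,f=3) a[fast]=0 → fast++
(s=2,f=4) a[fast]=7≠0 swap→a[2]=7 → slow++,fast++
(s=3,f=5) a[fast]=0 → fast++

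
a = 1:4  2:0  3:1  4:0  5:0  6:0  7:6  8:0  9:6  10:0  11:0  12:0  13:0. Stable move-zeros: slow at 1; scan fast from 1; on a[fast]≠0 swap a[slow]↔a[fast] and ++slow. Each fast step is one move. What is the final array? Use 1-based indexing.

slow=1 fast=1: a[fast]=4≠0 swap→a[1]=4, slow++,fast++
slow=2 fast=2: a[fast]=0, fast++
slow=2 fast=3: a[fast]=1≠0 swap→a[2]=1, slow++,fast++
slow=3 fast=4: a[fast]=0, fast++
slow=3 fast=5: a[fast]=0, fast++
slow=3 fast=6: a[fast]=0, fast++
slow=3 fast=7: a[fast]=6≠0 swap→a[3]=6, slow++,fast++
slow=4 fast=8: a[fast]=0, fast++
slow=4 fast=9: a[fast]=6≠0 swap→a[4]=6, slow++,fast++
slow=5 fast=10: a[fast]=0, fast++
slow=5 fast=11: a[fast]=0, fast++
slow=5 fast=12: a[fast]=0, fast++
slow=5 fast=13: a[fast]=0, fast++

[4, 1, 6, 6, 0, 0, 0, 0, 0, 0, 0, 0, 0]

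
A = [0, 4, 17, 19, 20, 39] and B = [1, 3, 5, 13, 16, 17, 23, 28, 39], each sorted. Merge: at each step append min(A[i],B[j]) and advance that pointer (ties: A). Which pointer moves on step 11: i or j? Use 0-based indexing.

i

[i=0,j=0] A[i]=0<=B[j]=1 take 0 → i++
[i=1,j=0] A[i]=4>B[j]=1 take 1 → j++
[i=1,j=1] A[i]=4>B[j]=3 take 3 → j++
[i=1,j=2] A[i]=4<=B[j]=5 take 4 → i++
[i=2,j=2] A[i]=17>B[j]=5 take 5 → j++
[i=2,j=3] A[i]=17>B[j]=13 take 13 → j++
[i=2,j=4] A[i]=17>B[j]=16 take 16 → j++
[i=2,j=5] A[i]=17<=B[j]=17 take 17 → i++
[i=3,j=5] A[i]=19>B[j]=17 take 17 → j++
[i=3,j=6] A[i]=19<=B[j]=23 take 19 → i++
[i=4,j=6] A[i]=20<=B[j]=23 take 20 → i++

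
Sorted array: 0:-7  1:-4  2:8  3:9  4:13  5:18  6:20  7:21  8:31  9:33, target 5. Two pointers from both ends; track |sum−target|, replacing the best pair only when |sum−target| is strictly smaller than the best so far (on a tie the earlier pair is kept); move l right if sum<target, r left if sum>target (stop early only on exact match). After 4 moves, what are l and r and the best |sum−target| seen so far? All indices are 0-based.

l=0, r=5, best |Δ|=8

[0,9] -7+33=26 d=21 * → r--
[0,8] -7+31=24 d=19 * → r--
[0,7] -7+21=14 d=9 * → r--
[0,6] -7+20=13 d=8 * → r--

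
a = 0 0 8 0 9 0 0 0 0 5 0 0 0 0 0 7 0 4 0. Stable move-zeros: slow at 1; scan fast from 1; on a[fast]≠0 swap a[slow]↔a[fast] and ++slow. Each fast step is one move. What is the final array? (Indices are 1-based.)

[8, 9, 5, 7, 4, 0, 0, 0, 0, 0, 0, 0, 0, 0, 0, 0, 0, 0, 0]

slow=1 fast=1: a[fast]=0, fast++
slow=1 fast=2: a[fast]=0, fast++
slow=1 fast=3: a[fast]=8≠0 swap→a[1]=8, slow++,fast++
slow=2 fast=4: a[fast]=0, fast++
slow=2 fast=5: a[fast]=9≠0 swap→a[2]=9, slow++,fast++
slow=3 fast=6: a[fast]=0, fast++
slow=3 fast=7: a[fast]=0, fast++
slow=3 fast=8: a[fast]=0, fast++
slow=3 fast=9: a[fast]=0, fast++
slow=3 fast=10: a[fast]=5≠0 swap→a[3]=5, slow++,fast++
slow=4 fast=11: a[fast]=0, fast++
slow=4 fast=12: a[fast]=0, fast++
slow=4 fast=13: a[fast]=0, fast++
slow=4 fast=14: a[fast]=0, fast++
slow=4 fast=15: a[fast]=0, fast++
slow=4 fast=16: a[fast]=7≠0 swap→a[4]=7, slow++,fast++
slow=5 fast=17: a[fast]=0, fast++
slow=5 fast=18: a[fast]=4≠0 swap→a[5]=4, slow++,fast++
slow=6 fast=19: a[fast]=0, fast++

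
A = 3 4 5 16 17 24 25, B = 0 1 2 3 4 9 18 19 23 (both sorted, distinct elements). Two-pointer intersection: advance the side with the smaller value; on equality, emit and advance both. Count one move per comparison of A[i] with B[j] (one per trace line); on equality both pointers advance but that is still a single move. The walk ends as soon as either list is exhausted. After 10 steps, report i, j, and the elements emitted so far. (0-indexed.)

i=5, j=7, emitted=[3, 4]

i=0 j=0: 3>0, j++
i=0 j=1: 3>1, j++
i=0 j=2: 3>2, j++
i=0 j=3: 3==3 emit, i++,j++
i=1 j=4: 4==4 emit, i++,j++
i=2 j=5: 5<9, i++
i=3 j=5: 16>9, j++
i=3 j=6: 16<18, i++
i=4 j=6: 17<18, i++
i=5 j=6: 24>18, j++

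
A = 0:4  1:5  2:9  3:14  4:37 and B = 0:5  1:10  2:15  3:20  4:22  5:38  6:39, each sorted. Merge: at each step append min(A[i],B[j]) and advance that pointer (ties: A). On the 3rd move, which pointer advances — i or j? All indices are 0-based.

[i=0,j=0] A[i]=4<=B[j]=5 take 4 → i++
[i=1,j=0] A[i]=5<=B[j]=5 take 5 → i++
[i=2,j=0] A[i]=9>B[j]=5 take 5 → j++

j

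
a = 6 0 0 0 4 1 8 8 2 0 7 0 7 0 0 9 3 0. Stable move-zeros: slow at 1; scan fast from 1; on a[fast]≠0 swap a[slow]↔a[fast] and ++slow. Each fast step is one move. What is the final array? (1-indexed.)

[6, 4, 1, 8, 8, 2, 7, 7, 9, 3, 0, 0, 0, 0, 0, 0, 0, 0]

slow=1 fast=1: a[fast]=6≠0 swap→a[1]=6, slow++,fast++
slow=2 fast=2: a[fast]=0, fast++
slow=2 fast=3: a[fast]=0, fast++
slow=2 fast=4: a[fast]=0, fast++
slow=2 fast=5: a[fast]=4≠0 swap→a[2]=4, slow++,fast++
slow=3 fast=6: a[fast]=1≠0 swap→a[3]=1, slow++,fast++
slow=4 fast=7: a[fast]=8≠0 swap→a[4]=8, slow++,fast++
slow=5 fast=8: a[fast]=8≠0 swap→a[5]=8, slow++,fast++
slow=6 fast=9: a[fast]=2≠0 swap→a[6]=2, slow++,fast++
slow=7 fast=10: a[fast]=0, fast++
slow=7 fast=11: a[fast]=7≠0 swap→a[7]=7, slow++,fast++
slow=8 fast=12: a[fast]=0, fast++
slow=8 fast=13: a[fast]=7≠0 swap→a[8]=7, slow++,fast++
slow=9 fast=14: a[fast]=0, fast++
slow=9 fast=15: a[fast]=0, fast++
slow=9 fast=16: a[fast]=9≠0 swap→a[9]=9, slow++,fast++
slow=10 fast=17: a[fast]=3≠0 swap→a[10]=3, slow++,fast++
slow=11 fast=18: a[fast]=0, fast++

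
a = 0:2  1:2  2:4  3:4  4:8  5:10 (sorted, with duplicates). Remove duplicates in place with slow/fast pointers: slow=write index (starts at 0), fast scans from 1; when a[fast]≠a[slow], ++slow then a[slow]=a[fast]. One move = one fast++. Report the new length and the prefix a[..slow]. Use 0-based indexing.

length 4; prefix = [2, 4, 8, 10]

slow=0 fast=1: a[fast]=2=a[slow] dup, fast++
slow=0 fast=2: a[fast]=4≠a[slow]=2 write a[1]=4, slow++,fast++
slow=1 fast=3: a[fast]=4=a[slow] dup, fast++
slow=1 fast=4: a[fast]=8≠a[slow]=4 write a[2]=8, slow++,fast++
slow=2 fast=5: a[fast]=10≠a[slow]=8 write a[3]=10, slow++,fast++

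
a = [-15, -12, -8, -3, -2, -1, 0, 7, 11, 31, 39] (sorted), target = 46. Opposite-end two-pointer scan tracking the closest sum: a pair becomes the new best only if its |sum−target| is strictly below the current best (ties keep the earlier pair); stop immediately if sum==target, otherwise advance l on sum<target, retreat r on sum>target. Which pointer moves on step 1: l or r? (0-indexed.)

[0,10] -15+39=24 d=22 * → l++

l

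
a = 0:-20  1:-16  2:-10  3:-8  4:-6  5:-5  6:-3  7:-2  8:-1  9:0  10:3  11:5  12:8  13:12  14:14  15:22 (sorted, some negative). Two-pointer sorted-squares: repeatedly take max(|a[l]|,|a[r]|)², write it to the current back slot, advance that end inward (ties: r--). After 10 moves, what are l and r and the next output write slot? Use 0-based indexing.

[0,15] |-20|<=|22| out[15]=484 → r--
[0,14] |-20|>|14| out[14]=400 → l++
[1,14] |-16|>|14| out[13]=256 → l++
[2,14] |-10|<=|14| out[12]=196 → r--
[2,13] |-10|<=|12| out[11]=144 → r--
[2,12] |-10|>|8| out[10]=100 → l++
[3,12] |-8|<=|8| out[9]=64 → r--
[3,11] |-8|>|5| out[8]=64 → l++
[4,11] |-6|>|5| out[7]=36 → l++
[5,11] |-5|<=|5| out[6]=25 → r--

l=5, r=10, next write slot=5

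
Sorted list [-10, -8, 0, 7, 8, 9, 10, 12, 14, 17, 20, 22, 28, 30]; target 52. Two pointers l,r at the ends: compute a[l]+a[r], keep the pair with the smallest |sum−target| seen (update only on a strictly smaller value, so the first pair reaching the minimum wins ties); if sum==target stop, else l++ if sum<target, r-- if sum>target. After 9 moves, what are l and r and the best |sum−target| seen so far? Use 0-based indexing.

l=9, r=13, best |Δ|=8

l=0 r=13: -10+30=20 d=32 *, l++
l=1 r=13: -8+30=22 d=30 *, l++
l=2 r=13: 0+30=30 d=22 *, l++
l=3 r=13: 7+30=37 d=15 *, l++
l=4 r=13: 8+30=38 d=14 *, l++
l=5 r=13: 9+30=39 d=13 *, l++
l=6 r=13: 10+30=40 d=12 *, l++
l=7 r=13: 12+30=42 d=10 *, l++
l=8 r=13: 14+30=44 d=8 *, l++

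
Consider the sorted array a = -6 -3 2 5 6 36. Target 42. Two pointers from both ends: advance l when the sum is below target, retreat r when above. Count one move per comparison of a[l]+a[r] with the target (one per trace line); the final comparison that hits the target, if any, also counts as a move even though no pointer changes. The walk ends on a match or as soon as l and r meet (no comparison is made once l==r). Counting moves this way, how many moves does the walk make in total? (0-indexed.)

l=0 r=5: -6+36=30 <42, l++
l=1 r=5: -3+36=33 <42, l++
l=2 r=5: 2+36=38 <42, l++
l=3 r=5: 5+36=41 <42, l++
l=4 r=5: 6+36=42, found

5 moves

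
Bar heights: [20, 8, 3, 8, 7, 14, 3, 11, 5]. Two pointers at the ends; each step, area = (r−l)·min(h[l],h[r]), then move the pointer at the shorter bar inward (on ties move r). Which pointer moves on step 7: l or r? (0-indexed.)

r

l=0 r=8: min(20,5)*8=40 best=40 *, r--
l=0 r=7: min(20,11)*7=77 best=77 *, r--
l=0 r=6: min(20,3)*6=18 best=77, r--
l=0 r=5: min(20,14)*5=70 best=77, r--
l=0 r=4: min(20,7)*4=28 best=77, r--
l=0 r=3: min(20,8)*3=24 best=77, r--
l=0 r=2: min(20,3)*2=6 best=77, r--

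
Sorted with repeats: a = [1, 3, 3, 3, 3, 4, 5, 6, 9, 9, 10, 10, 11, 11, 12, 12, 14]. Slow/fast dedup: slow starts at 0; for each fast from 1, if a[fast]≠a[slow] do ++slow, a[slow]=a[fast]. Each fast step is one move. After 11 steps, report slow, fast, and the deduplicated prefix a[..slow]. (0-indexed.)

slow=0 fast=1: a[fast]=3≠a[slow]=1 write a[1]=3, slow++,fast++
slow=1 fast=2: a[fast]=3=a[slow] dup, fast++
slow=1 fast=3: a[fast]=3=a[slow] dup, fast++
slow=1 fast=4: a[fast]=3=a[slow] dup, fast++
slow=1 fast=5: a[fast]=4≠a[slow]=3 write a[2]=4, slow++,fast++
slow=2 fast=6: a[fast]=5≠a[slow]=4 write a[3]=5, slow++,fast++
slow=3 fast=7: a[fast]=6≠a[slow]=5 write a[4]=6, slow++,fast++
slow=4 fast=8: a[fast]=9≠a[slow]=6 write a[5]=9, slow++,fast++
slow=5 fast=9: a[fast]=9=a[slow] dup, fast++
slow=5 fast=10: a[fast]=10≠a[slow]=9 write a[6]=10, slow++,fast++
slow=6 fast=11: a[fast]=10=a[slow] dup, fast++

slow=6, fast=12, prefix=[1, 3, 4, 5, 6, 9, 10]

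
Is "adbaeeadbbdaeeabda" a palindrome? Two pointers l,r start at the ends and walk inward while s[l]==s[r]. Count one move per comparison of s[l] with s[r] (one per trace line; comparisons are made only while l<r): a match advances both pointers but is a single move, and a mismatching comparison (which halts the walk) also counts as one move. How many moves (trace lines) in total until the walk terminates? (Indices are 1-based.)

[1,18] 'a'=='a' → l++,r--
[2,17] 'd'=='d' → l++,r--
[3,16] 'b'=='b' → l++,r--
[4,15] 'a'=='a' → l++,r--
[5,14] 'e'=='e' → l++,r--
[6,13] 'e'=='e' → l++,r--
[7,12] 'a'=='a' → l++,r--
[8,11] 'd'=='d' → l++,r--
[9,10] 'b'=='b' → l++,r--

9 moves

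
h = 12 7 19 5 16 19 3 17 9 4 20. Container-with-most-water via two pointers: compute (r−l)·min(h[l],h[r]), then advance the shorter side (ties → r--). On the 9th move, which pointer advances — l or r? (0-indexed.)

[0,10] min(12,20)*10=120 best=120 * → l++
[1,10] min(7,20)*9=63 best=120 → l++
[2,10] min(19,20)*8=152 best=152 * → l++
[3,10] min(5,20)*7=35 best=152 → l++
[4,10] min(16,20)*6=96 best=152 → l++
[5,10] min(19,20)*5=95 best=152 → l++
[6,10] min(3,20)*4=12 best=152 → l++
[7,10] min(17,20)*3=51 best=152 → l++
[8,10] min(9,20)*2=18 best=152 → l++

l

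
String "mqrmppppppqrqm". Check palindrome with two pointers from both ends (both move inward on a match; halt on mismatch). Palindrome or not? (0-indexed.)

not a palindrome (mismatch at 3,10)

[0,13] 'm'=='m' → l++,r--
[1,12] 'q'=='q' → l++,r--
[2,11] 'r'=='r' → l++,r--
[3,10] 'm'!='q' → stop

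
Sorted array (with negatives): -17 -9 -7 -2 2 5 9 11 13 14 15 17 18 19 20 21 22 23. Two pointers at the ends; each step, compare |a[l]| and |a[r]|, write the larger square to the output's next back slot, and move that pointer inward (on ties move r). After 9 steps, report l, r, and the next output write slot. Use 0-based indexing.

l=1, r=9, next write slot=8

[0,17] |-17|<=|23| out[17]=529 → r--
[0,16] |-17|<=|22| out[16]=484 → r--
[0,15] |-17|<=|21| out[15]=441 → r--
[0,14] |-17|<=|20| out[14]=400 → r--
[0,13] |-17|<=|19| out[13]=361 → r--
[0,12] |-17|<=|18| out[12]=324 → r--
[0,11] |-17|<=|17| out[11]=289 → r--
[0,10] |-17|>|15| out[10]=289 → l++
[1,10] |-9|<=|15| out[9]=225 → r--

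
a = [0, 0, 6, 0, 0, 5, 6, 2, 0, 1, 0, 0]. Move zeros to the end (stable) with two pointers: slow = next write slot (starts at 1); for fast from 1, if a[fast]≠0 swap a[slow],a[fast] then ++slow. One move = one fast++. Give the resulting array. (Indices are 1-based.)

(s=1,f=1) a[fast]=0 → fast++
(s=1,f=2) a[fast]=0 → fast++
(s=1,f=3) a[fast]=6≠0 swap→a[1]=6 → slow++,fast++
(s=2,f=4) a[fast]=0 → fast++
(s=2,f=5) a[fast]=0 → fast++
(s=2,f=6) a[fast]=5≠0 swap→a[2]=5 → slow++,fast++
(s=3,f=7) a[fast]=6≠0 swap→a[3]=6 → slow++,fast++
(s=4,f=8) a[fast]=2≠0 swap→a[4]=2 → slow++,fast++
(s=5,f=9) a[fast]=0 → fast++
(s=5,f=10) a[fast]=1≠0 swap→a[5]=1 → slow++,fast++
(s=6,f=11) a[fast]=0 → fast++
(s=6,f=12) a[fast]=0 → fast++

[6, 5, 6, 2, 1, 0, 0, 0, 0, 0, 0, 0]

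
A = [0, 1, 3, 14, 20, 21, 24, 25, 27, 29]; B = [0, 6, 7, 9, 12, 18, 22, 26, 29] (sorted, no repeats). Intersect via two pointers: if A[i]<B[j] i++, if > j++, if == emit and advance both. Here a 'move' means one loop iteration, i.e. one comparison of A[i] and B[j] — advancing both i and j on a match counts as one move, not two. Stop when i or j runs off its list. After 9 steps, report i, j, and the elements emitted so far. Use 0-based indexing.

i=4, j=6, emitted=[0]

i=0 j=0: 0==0 emit, i++,j++
i=1 j=1: 1<6, i++
i=2 j=1: 3<6, i++
i=3 j=1: 14>6, j++
i=3 j=2: 14>7, j++
i=3 j=3: 14>9, j++
i=3 j=4: 14>12, j++
i=3 j=5: 14<18, i++
i=4 j=5: 20>18, j++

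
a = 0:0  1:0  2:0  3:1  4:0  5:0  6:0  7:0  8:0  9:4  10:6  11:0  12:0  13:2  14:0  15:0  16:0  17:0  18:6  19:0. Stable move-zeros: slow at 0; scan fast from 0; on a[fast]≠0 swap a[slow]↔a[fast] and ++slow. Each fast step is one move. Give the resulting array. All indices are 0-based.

slow=0 fast=0: a[fast]=0, fast++
slow=0 fast=1: a[fast]=0, fast++
slow=0 fast=2: a[fast]=0, fast++
slow=0 fast=3: a[fast]=1≠0 swap→a[0]=1, slow++,fast++
slow=1 fast=4: a[fast]=0, fast++
slow=1 fast=5: a[fast]=0, fast++
slow=1 fast=6: a[fast]=0, fast++
slow=1 fast=7: a[fast]=0, fast++
slow=1 fast=8: a[fast]=0, fast++
slow=1 fast=9: a[fast]=4≠0 swap→a[1]=4, slow++,fast++
slow=2 fast=10: a[fast]=6≠0 swap→a[2]=6, slow++,fast++
slow=3 fast=11: a[fast]=0, fast++
slow=3 fast=12: a[fast]=0, fast++
slow=3 fast=13: a[fast]=2≠0 swap→a[3]=2, slow++,fast++
slow=4 fast=14: a[fast]=0, fast++
slow=4 fast=15: a[fast]=0, fast++
slow=4 fast=16: a[fast]=0, fast++
slow=4 fast=17: a[fast]=0, fast++
slow=4 fast=18: a[fast]=6≠0 swap→a[4]=6, slow++,fast++
slow=5 fast=19: a[fast]=0, fast++

[1, 4, 6, 2, 6, 0, 0, 0, 0, 0, 0, 0, 0, 0, 0, 0, 0, 0, 0, 0]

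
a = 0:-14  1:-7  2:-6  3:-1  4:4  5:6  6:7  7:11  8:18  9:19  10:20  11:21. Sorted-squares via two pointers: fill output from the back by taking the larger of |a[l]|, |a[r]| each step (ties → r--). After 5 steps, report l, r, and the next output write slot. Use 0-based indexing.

l=0 r=11: |-14|<=|21| out[11]=441, r--
l=0 r=10: |-14|<=|20| out[10]=400, r--
l=0 r=9: |-14|<=|19| out[9]=361, r--
l=0 r=8: |-14|<=|18| out[8]=324, r--
l=0 r=7: |-14|>|11| out[7]=196, l++

l=1, r=7, next write slot=6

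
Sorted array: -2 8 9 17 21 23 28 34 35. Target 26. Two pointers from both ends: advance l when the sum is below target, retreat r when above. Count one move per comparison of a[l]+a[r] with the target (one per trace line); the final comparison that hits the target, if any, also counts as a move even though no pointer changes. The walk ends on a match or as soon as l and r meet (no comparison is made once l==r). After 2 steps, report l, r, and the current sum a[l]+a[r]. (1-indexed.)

l=1, r=7, sum=26

[1,9] -2+35=33 >26 → r--
[1,8] -2+34=32 >26 → r--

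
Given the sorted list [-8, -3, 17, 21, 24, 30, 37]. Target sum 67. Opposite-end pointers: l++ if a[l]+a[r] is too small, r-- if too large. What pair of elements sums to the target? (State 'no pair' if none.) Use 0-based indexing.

[0,6] -8+37=29 <67 → l++
[1,6] -3+37=34 <67 → l++
[2,6] 17+37=54 <67 → l++
[3,6] 21+37=58 <67 → l++
[4,6] 24+37=61 <67 → l++
[5,6] 30+37=67 → found

(30, 37)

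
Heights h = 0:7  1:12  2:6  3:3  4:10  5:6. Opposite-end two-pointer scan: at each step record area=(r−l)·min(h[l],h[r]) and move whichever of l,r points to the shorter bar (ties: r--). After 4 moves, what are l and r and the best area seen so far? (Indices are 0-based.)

l=1, r=2, best area=30

[0,5] min(7,6)*5=30 best=30 * → r--
[0,4] min(7,10)*4=28 best=30 → l++
[1,4] min(12,10)*3=30 best=30 → r--
[1,3] min(12,3)*2=6 best=30 → r--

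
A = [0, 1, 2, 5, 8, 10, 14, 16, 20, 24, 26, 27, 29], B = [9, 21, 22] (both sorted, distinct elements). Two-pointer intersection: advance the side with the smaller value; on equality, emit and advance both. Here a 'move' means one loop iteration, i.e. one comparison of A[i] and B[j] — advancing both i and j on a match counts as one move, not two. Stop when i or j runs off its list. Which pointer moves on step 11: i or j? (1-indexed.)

j

[i=1,j=1] 0<9 → i++
[i=2,j=1] 1<9 → i++
[i=3,j=1] 2<9 → i++
[i=4,j=1] 5<9 → i++
[i=5,j=1] 8<9 → i++
[i=6,j=1] 10>9 → j++
[i=6,j=2] 10<21 → i++
[i=7,j=2] 14<21 → i++
[i=8,j=2] 16<21 → i++
[i=9,j=2] 20<21 → i++
[i=10,j=2] 24>21 → j++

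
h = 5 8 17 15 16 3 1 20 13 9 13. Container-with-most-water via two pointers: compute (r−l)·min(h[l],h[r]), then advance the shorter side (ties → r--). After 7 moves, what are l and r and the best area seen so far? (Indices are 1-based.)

l=5, r=8, best area=104

[1,11] min(5,13)*10=50 best=50 * → l++
[2,11] min(8,13)*9=72 best=72 * → l++
[3,11] min(17,13)*8=104 best=104 * → r--
[3,10] min(17,9)*7=63 best=104 → r--
[3,9] min(17,13)*6=78 best=104 → r--
[3,8] min(17,20)*5=85 best=104 → l++
[4,8] min(15,20)*4=60 best=104 → l++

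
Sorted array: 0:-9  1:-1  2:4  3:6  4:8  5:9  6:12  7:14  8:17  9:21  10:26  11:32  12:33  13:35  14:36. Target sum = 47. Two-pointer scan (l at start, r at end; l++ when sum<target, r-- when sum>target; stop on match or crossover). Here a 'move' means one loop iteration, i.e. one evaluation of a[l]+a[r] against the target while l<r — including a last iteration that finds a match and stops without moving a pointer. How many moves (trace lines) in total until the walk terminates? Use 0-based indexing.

8 moves

[0,14] -9+36=27 <47 → l++
[1,14] -1+36=35 <47 → l++
[2,14] 4+36=40 <47 → l++
[3,14] 6+36=42 <47 → l++
[4,14] 8+36=44 <47 → l++
[5,14] 9+36=45 <47 → l++
[6,14] 12+36=48 >47 → r--
[6,13] 12+35=47 → found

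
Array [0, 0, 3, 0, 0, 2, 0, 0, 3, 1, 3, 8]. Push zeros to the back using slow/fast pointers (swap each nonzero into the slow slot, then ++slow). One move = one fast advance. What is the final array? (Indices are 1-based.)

slow=1 fast=1: a[fast]=0, fast++
slow=1 fast=2: a[fast]=0, fast++
slow=1 fast=3: a[fast]=3≠0 swap→a[1]=3, slow++,fast++
slow=2 fast=4: a[fast]=0, fast++
slow=2 fast=5: a[fast]=0, fast++
slow=2 fast=6: a[fast]=2≠0 swap→a[2]=2, slow++,fast++
slow=3 fast=7: a[fast]=0, fast++
slow=3 fast=8: a[fast]=0, fast++
slow=3 fast=9: a[fast]=3≠0 swap→a[3]=3, slow++,fast++
slow=4 fast=10: a[fast]=1≠0 swap→a[4]=1, slow++,fast++
slow=5 fast=11: a[fast]=3≠0 swap→a[5]=3, slow++,fast++
slow=6 fast=12: a[fast]=8≠0 swap→a[6]=8, slow++,fast++

[3, 2, 3, 1, 3, 8, 0, 0, 0, 0, 0, 0]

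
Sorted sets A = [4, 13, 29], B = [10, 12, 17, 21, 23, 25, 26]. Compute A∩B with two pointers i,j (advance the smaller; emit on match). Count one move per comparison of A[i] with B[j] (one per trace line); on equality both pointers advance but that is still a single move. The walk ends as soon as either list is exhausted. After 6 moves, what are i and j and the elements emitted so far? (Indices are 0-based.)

i=2, j=4, emitted=[]

[i=0,j=0] 4<10 → i++
[i=1,j=0] 13>10 → j++
[i=1,j=1] 13>12 → j++
[i=1,j=2] 13<17 → i++
[i=2,j=2] 29>17 → j++
[i=2,j=3] 29>21 → j++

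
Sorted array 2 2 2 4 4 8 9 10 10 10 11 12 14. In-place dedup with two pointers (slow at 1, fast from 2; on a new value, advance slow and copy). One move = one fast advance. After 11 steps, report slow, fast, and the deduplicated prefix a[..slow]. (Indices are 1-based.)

slow=1 fast=2: a[fast]=2=a[slow] dup, fast++
slow=1 fast=3: a[fast]=2=a[slow] dup, fast++
slow=1 fast=4: a[fast]=4≠a[slow]=2 write a[2]=4, slow++,fast++
slow=2 fast=5: a[fast]=4=a[slow] dup, fast++
slow=2 fast=6: a[fast]=8≠a[slow]=4 write a[3]=8, slow++,fast++
slow=3 fast=7: a[fast]=9≠a[slow]=8 write a[4]=9, slow++,fast++
slow=4 fast=8: a[fast]=10≠a[slow]=9 write a[5]=10, slow++,fast++
slow=5 fast=9: a[fast]=10=a[slow] dup, fast++
slow=5 fast=10: a[fast]=10=a[slow] dup, fast++
slow=5 fast=11: a[fast]=11≠a[slow]=10 write a[6]=11, slow++,fast++
slow=6 fast=12: a[fast]=12≠a[slow]=11 write a[7]=12, slow++,fast++

slow=7, fast=13, prefix=[2, 4, 8, 9, 10, 11, 12]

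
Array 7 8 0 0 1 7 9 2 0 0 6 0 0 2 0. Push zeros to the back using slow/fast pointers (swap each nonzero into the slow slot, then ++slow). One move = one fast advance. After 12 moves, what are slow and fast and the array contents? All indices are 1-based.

slow=8, fast=13, a=[7, 8, 1, 7, 9, 2, 6, 0, 0, 0, 0, 0, 0, 2, 0]

slow=1 fast=1: a[fast]=7≠0 swap→a[1]=7, slow++,fast++
slow=2 fast=2: a[fast]=8≠0 swap→a[2]=8, slow++,fast++
slow=3 fast=3: a[fast]=0, fast++
slow=3 fast=4: a[fast]=0, fast++
slow=3 fast=5: a[fast]=1≠0 swap→a[3]=1, slow++,fast++
slow=4 fast=6: a[fast]=7≠0 swap→a[4]=7, slow++,fast++
slow=5 fast=7: a[fast]=9≠0 swap→a[5]=9, slow++,fast++
slow=6 fast=8: a[fast]=2≠0 swap→a[6]=2, slow++,fast++
slow=7 fast=9: a[fast]=0, fast++
slow=7 fast=10: a[fast]=0, fast++
slow=7 fast=11: a[fast]=6≠0 swap→a[7]=6, slow++,fast++
slow=8 fast=12: a[fast]=0, fast++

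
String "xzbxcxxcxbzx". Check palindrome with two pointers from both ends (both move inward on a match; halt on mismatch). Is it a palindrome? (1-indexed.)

[1,12] 'x'=='x' → l++,r--
[2,11] 'z'=='z' → l++,r--
[3,10] 'b'=='b' → l++,r--
[4,9] 'x'=='x' → l++,r--
[5,8] 'c'=='c' → l++,r--
[6,7] 'x'=='x' → l++,r--

palindrome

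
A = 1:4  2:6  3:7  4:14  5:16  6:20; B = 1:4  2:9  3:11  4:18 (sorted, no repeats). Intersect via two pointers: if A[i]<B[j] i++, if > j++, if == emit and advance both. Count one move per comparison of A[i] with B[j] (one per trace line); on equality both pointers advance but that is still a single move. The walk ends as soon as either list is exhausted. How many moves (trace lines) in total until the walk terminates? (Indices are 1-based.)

i=1 j=1: 4==4 emit, i++,j++
i=2 j=2: 6<9, i++
i=3 j=2: 7<9, i++
i=4 j=2: 14>9, j++
i=4 j=3: 14>11, j++
i=4 j=4: 14<18, i++
i=5 j=4: 16<18, i++
i=6 j=4: 20>18, j++

8 moves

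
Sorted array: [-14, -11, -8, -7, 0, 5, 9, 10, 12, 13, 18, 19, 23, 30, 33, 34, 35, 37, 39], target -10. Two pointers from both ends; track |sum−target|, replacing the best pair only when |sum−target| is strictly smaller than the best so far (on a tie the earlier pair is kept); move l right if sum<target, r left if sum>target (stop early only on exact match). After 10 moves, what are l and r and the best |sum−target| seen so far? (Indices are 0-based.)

l=0, r=8, best |Δ|=9

l=0 r=18: -14+39=25 d=35 *, r--
l=0 r=17: -14+37=23 d=33 *, r--
l=0 r=16: -14+35=21 d=31 *, r--
l=0 r=15: -14+34=20 d=30 *, r--
l=0 r=14: -14+33=19 d=29 *, r--
l=0 r=13: -14+30=16 d=26 *, r--
l=0 r=12: -14+23=9 d=19 *, r--
l=0 r=11: -14+19=5 d=15 *, r--
l=0 r=10: -14+18=4 d=14 *, r--
l=0 r=9: -14+13=-1 d=9 *, r--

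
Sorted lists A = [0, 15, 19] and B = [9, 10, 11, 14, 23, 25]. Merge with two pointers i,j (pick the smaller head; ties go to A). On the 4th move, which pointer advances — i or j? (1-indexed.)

j

[i=1,j=1] A[i]=0<=B[j]=9 take 0 → i++
[i=2,j=1] A[i]=15>B[j]=9 take 9 → j++
[i=2,j=2] A[i]=15>B[j]=10 take 10 → j++
[i=2,j=3] A[i]=15>B[j]=11 take 11 → j++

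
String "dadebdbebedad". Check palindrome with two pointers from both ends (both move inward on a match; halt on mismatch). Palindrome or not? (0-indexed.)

l=0 r=12: 'd'=='d', l++,r--
l=1 r=11: 'a'=='a', l++,r--
l=2 r=10: 'd'=='d', l++,r--
l=3 r=9: 'e'=='e', l++,r--
l=4 r=8: 'b'=='b', l++,r--
l=5 r=7: 'd'!='e', stop

not a palindrome (mismatch at 5,7)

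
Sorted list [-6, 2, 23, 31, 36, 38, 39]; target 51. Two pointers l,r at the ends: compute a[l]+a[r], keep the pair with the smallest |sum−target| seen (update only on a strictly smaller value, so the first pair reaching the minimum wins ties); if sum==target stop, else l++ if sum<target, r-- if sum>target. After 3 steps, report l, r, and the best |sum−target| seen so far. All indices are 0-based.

[0,6] -6+39=33 d=18 * → l++
[1,6] 2+39=41 d=10 * → l++
[2,6] 23+39=62 d=11 → r--

l=2, r=5, best |Δ|=10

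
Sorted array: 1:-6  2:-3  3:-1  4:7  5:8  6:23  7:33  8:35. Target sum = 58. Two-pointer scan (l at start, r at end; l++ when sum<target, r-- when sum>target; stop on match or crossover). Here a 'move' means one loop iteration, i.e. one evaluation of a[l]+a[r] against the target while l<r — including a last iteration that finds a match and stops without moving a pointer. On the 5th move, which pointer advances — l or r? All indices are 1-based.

l

[1,8] -6+35=29 <58 → l++
[2,8] -3+35=32 <58 → l++
[3,8] -1+35=34 <58 → l++
[4,8] 7+35=42 <58 → l++
[5,8] 8+35=43 <58 → l++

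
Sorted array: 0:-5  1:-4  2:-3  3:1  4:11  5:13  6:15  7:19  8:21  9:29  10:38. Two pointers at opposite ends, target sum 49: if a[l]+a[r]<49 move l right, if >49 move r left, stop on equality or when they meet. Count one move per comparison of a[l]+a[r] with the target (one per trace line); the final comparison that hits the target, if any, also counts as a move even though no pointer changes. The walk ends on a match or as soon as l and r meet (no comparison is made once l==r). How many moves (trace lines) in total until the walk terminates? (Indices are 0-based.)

[0,10] -5+38=33 <49 → l++
[1,10] -4+38=34 <49 → l++
[2,10] -3+38=35 <49 → l++
[3,10] 1+38=39 <49 → l++
[4,10] 11+38=49 → found

5 moves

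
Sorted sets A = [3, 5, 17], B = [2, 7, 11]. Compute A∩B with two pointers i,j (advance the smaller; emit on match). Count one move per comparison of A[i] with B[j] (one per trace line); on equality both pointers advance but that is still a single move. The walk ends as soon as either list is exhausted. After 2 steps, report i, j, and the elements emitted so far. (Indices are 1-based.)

i=2, j=2, emitted=[]

[i=1,j=1] 3>2 → j++
[i=1,j=2] 3<7 → i++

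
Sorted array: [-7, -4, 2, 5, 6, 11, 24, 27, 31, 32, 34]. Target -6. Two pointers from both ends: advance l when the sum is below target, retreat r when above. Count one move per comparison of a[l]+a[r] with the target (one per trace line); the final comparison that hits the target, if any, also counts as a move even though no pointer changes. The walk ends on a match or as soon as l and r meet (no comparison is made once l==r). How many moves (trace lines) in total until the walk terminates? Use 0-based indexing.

10 moves

[0,10] -7+34=27 >-6 → r--
[0,9] -7+32=25 >-6 → r--
[0,8] -7+31=24 >-6 → r--
[0,7] -7+27=20 >-6 → r--
[0,6] -7+24=17 >-6 → r--
[0,5] -7+11=4 >-6 → r--
[0,4] -7+6=-1 >-6 → r--
[0,3] -7+5=-2 >-6 → r--
[0,2] -7+2=-5 >-6 → r--
[0,1] -7+-4=-11 <-6 → l++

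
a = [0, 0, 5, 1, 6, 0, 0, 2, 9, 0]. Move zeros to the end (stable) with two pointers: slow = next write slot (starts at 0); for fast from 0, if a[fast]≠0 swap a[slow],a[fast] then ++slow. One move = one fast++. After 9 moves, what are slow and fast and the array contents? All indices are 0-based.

slow=5, fast=9, a=[5, 1, 6, 2, 9, 0, 0, 0, 0, 0]

(s=0,f=0) a[fast]=0 → fast++
(s=0,f=1) a[fast]=0 → fast++
(s=0,f=2) a[fast]=5≠0 swap→a[0]=5 → slow++,fast++
(s=1,f=3) a[fast]=1≠0 swap→a[1]=1 → slow++,fast++
(s=2,f=4) a[fast]=6≠0 swap→a[2]=6 → slow++,fast++
(s=3,f=5) a[fast]=0 → fast++
(s=3,f=6) a[fast]=0 → fast++
(s=3,f=7) a[fast]=2≠0 swap→a[3]=2 → slow++,fast++
(s=4,f=8) a[fast]=9≠0 swap→a[4]=9 → slow++,fast++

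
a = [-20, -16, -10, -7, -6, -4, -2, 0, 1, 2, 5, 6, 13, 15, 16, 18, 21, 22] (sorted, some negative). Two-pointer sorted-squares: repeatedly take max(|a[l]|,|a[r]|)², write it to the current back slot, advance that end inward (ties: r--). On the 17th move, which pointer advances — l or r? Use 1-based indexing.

[1,18] |-20|<=|22| out[18]=484 → r--
[1,17] |-20|<=|21| out[17]=441 → r--
[1,16] |-20|>|18| out[16]=400 → l++
[2,16] |-16|<=|18| out[15]=324 → r--
[2,15] |-16|<=|16| out[14]=256 → r--
[2,14] |-16|>|15| out[13]=256 → l++
[3,14] |-10|<=|15| out[12]=225 → r--
[3,13] |-10|<=|13| out[11]=169 → r--
[3,12] |-10|>|6| out[10]=100 → l++
[4,12] |-7|>|6| out[9]=49 → l++
[5,12] |-6|<=|6| out[8]=36 → r--
[5,11] |-6|>|5| out[7]=36 → l++
[6,11] |-4|<=|5| out[6]=25 → r--
[6,10] |-4|>|2| out[5]=16 → l++
[7,10] |-2|<=|2| out[4]=4 → r--
[7,9] |-2|>|1| out[3]=4 → l++
[8,9] |0|<=|1| out[2]=1 → r--

r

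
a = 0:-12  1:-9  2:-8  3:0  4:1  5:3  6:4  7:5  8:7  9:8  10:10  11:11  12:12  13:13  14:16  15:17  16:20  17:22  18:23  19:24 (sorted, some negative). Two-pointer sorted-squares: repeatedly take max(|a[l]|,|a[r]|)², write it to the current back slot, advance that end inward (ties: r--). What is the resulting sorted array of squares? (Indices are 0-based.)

[0, 1, 9, 16, 25, 49, 64, 64, 81, 100, 121, 144, 144, 169, 256, 289, 400, 484, 529, 576]

l=0 r=19: |-12|<=|24| out[19]=576, r--
l=0 r=18: |-12|<=|23| out[18]=529, r--
l=0 r=17: |-12|<=|22| out[17]=484, r--
l=0 r=16: |-12|<=|20| out[16]=400, r--
l=0 r=15: |-12|<=|17| out[15]=289, r--
l=0 r=14: |-12|<=|16| out[14]=256, r--
l=0 r=13: |-12|<=|13| out[13]=169, r--
l=0 r=12: |-12|<=|12| out[12]=144, r--
l=0 r=11: |-12|>|11| out[11]=144, l++
l=1 r=11: |-9|<=|11| out[10]=121, r--
l=1 r=10: |-9|<=|10| out[9]=100, r--
l=1 r=9: |-9|>|8| out[8]=81, l++
l=2 r=9: |-8|<=|8| out[7]=64, r--
l=2 r=8: |-8|>|7| out[6]=64, l++
l=3 r=8: |0|<=|7| out[5]=49, r--
l=3 r=7: |0|<=|5| out[4]=25, r--
l=3 r=6: |0|<=|4| out[3]=16, r--
l=3 r=5: |0|<=|3| out[2]=9, r--
l=3 r=4: |0|<=|1| out[1]=1, r--
l=3 r=3: |0|<=|0| out[0]=0, r--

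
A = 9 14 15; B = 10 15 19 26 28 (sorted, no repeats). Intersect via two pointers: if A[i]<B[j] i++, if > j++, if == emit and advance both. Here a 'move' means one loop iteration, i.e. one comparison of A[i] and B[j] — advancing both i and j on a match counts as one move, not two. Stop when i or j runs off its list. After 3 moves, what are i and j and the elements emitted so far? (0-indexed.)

i=2, j=1, emitted=[]

[i=0,j=0] 9<10 → i++
[i=1,j=0] 14>10 → j++
[i=1,j=1] 14<15 → i++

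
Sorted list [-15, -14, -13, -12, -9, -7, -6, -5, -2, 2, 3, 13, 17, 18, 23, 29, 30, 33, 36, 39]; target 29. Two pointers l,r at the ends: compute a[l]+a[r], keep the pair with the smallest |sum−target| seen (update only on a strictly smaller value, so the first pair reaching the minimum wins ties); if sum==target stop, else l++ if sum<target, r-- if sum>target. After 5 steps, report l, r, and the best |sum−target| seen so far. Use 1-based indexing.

[1,20] -15+39=24 d=5 * → l++
[2,20] -14+39=25 d=4 * → l++
[3,20] -13+39=26 d=3 * → l++
[4,20] -12+39=27 d=2 * → l++
[5,20] -9+39=30 d=1 * → r--

l=5, r=19, best |Δ|=1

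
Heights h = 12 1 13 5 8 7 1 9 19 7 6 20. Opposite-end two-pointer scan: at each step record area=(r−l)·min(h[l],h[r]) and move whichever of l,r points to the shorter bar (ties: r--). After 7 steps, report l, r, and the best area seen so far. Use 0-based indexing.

[0,11] min(12,20)*11=132 best=132 * → l++
[1,11] min(1,20)*10=10 best=132 → l++
[2,11] min(13,20)*9=117 best=132 → l++
[3,11] min(5,20)*8=40 best=132 → l++
[4,11] min(8,20)*7=56 best=132 → l++
[5,11] min(7,20)*6=42 best=132 → l++
[6,11] min(1,20)*5=5 best=132 → l++

l=7, r=11, best area=132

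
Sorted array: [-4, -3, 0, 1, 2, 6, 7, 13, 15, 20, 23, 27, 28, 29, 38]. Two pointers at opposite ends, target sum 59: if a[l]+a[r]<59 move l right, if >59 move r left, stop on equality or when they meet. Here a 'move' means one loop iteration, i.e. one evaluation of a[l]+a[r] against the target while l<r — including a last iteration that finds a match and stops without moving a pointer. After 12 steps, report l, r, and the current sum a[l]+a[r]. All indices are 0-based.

l=11, r=13, sum=56

[0,14] -4+38=34 <59 → l++
[1,14] -3+38=35 <59 → l++
[2,14] 0+38=38 <59 → l++
[3,14] 1+38=39 <59 → l++
[4,14] 2+38=40 <59 → l++
[5,14] 6+38=44 <59 → l++
[6,14] 7+38=45 <59 → l++
[7,14] 13+38=51 <59 → l++
[8,14] 15+38=53 <59 → l++
[9,14] 20+38=58 <59 → l++
[10,14] 23+38=61 >59 → r--
[10,13] 23+29=52 <59 → l++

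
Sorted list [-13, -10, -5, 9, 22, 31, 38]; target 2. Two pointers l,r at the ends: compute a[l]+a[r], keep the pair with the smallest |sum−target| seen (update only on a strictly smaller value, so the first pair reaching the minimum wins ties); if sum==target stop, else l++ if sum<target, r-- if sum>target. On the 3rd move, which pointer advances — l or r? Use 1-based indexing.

l=1 r=7: -13+38=25 d=23 *, r--
l=1 r=6: -13+31=18 d=16 *, r--
l=1 r=5: -13+22=9 d=7 *, r--

r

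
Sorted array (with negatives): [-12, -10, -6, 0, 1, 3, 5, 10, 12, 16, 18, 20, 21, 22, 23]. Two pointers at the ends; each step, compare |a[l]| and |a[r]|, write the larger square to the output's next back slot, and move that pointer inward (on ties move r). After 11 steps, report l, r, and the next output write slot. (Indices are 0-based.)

l=3, r=6, next write slot=3

l=0 r=14: |-12|<=|23| out[14]=529, r--
l=0 r=13: |-12|<=|22| out[13]=484, r--
l=0 r=12: |-12|<=|21| out[12]=441, r--
l=0 r=11: |-12|<=|20| out[11]=400, r--
l=0 r=10: |-12|<=|18| out[10]=324, r--
l=0 r=9: |-12|<=|16| out[9]=256, r--
l=0 r=8: |-12|<=|12| out[8]=144, r--
l=0 r=7: |-12|>|10| out[7]=144, l++
l=1 r=7: |-10|<=|10| out[6]=100, r--
l=1 r=6: |-10|>|5| out[5]=100, l++
l=2 r=6: |-6|>|5| out[4]=36, l++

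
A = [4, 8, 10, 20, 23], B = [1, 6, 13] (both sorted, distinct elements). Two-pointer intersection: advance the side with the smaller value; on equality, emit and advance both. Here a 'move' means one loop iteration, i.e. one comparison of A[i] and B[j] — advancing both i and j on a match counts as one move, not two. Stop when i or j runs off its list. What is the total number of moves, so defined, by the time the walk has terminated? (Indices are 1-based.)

i=1 j=1: 4>1, j++
i=1 j=2: 4<6, i++
i=2 j=2: 8>6, j++
i=2 j=3: 8<13, i++
i=3 j=3: 10<13, i++
i=4 j=3: 20>13, j++

6 moves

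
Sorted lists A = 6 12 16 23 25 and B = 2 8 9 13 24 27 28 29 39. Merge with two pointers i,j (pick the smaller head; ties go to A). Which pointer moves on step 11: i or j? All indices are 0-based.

i=0 j=0: A[i]=6>B[j]=2 take 2, j++
i=0 j=1: A[i]=6<=B[j]=8 take 6, i++
i=1 j=1: A[i]=12>B[j]=8 take 8, j++
i=1 j=2: A[i]=12>B[j]=9 take 9, j++
i=1 j=3: A[i]=12<=B[j]=13 take 12, i++
i=2 j=3: A[i]=16>B[j]=13 take 13, j++
i=2 j=4: A[i]=16<=B[j]=24 take 16, i++
i=3 j=4: A[i]=23<=B[j]=24 take 23, i++
i=4 j=4: A[i]=25>B[j]=24 take 24, j++
i=4 j=5: A[i]=25<=B[j]=27 take 25, i++
i=5 j=5: A done, take B[j]=27, j++

j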